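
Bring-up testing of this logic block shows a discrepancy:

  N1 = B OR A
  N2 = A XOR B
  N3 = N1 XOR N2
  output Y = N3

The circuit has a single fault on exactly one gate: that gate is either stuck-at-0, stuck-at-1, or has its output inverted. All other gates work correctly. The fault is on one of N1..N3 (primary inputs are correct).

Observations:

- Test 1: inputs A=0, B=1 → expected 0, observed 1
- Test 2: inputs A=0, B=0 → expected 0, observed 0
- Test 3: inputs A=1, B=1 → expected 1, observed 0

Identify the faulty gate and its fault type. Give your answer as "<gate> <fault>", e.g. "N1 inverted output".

Fault-free values for test 1 (A=0, B=1): N1=1, N2=1, N3=0, giving Y=0. Observed 1.
Test 1: faults giving observed 1 are {N1 stuck-at-0, N1 inverted output, N2 stuck-at-0, N2 inverted output, N3 stuck-at-1, N3 inverted output}.
Test 2 (A=0, B=0): fault-free N1=0, N2=0, N3=0 → 0; observed 0. Eliminates N1 inverted output, N2 inverted output, N3 stuck-at-1, N3 inverted output.
Test 3 (A=1, B=1): fault-free N1=1, N2=0, N3=1 → 1; observed 0. Eliminates N2 stuck-at-0.
Only N1 stuck-at-0 is consistent with every test.

N1 stuck-at-0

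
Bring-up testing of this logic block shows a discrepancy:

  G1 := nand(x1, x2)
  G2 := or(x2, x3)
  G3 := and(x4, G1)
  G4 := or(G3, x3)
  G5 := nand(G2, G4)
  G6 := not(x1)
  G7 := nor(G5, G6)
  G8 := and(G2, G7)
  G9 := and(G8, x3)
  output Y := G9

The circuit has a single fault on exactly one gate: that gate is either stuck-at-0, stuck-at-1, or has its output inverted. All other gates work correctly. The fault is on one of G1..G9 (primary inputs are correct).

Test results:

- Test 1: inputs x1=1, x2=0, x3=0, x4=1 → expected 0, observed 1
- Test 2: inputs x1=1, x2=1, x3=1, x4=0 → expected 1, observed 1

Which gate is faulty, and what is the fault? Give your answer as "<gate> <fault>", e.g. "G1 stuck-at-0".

Fault-free values for test 1 (x1=1, x2=0, x3=0, x4=1): G1=1, G2=0, G3=1, G4=1, G5=1, G6=0, G7=0, G8=0, G9=0, giving Y=0. Observed 1.
Test 1: faults giving observed 1 are {G9 stuck-at-1, G9 inverted output}.
Test 2 (x1=1, x2=1, x3=1, x4=0): fault-free G1=0, G2=1, G3=0, G4=1, G5=0, G6=0, G7=1, G8=1, G9=1 → 1; observed 1. Eliminates G9 inverted output.
Only G9 stuck-at-1 is consistent with every test.

G9 stuck-at-1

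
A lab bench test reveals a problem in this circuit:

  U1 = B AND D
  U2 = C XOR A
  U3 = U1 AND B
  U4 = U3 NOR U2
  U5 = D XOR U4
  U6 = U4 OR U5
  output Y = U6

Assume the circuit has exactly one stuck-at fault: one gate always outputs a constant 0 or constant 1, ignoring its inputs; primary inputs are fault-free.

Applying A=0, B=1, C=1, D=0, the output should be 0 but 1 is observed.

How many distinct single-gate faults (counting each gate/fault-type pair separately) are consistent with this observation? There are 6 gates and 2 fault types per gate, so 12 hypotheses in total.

4

Fault-free: U1=0, U2=1, U3=0, U4=0, U5=0, U6=0 → 0. Observed 1.
  U1 stuck-at-0: output 0 ✗
  U1 stuck-at-1: output 0 ✗
  U2 stuck-at-0: output 1 ✓
  U2 stuck-at-1: output 0 ✗
  U3 stuck-at-0: output 0 ✗
  U3 stuck-at-1: output 0 ✗
  U4 stuck-at-0: output 0 ✗
  U4 stuck-at-1: output 1 ✓
  U5 stuck-at-0: output 0 ✗
  U5 stuck-at-1: output 1 ✓
  U6 stuck-at-0: output 0 ✗
  U6 stuck-at-1: output 1 ✓
Consistent faults: {U2 stuck-at-0, U4 stuck-at-1, U5 stuck-at-1, U6 stuck-at-1} — 4 in all.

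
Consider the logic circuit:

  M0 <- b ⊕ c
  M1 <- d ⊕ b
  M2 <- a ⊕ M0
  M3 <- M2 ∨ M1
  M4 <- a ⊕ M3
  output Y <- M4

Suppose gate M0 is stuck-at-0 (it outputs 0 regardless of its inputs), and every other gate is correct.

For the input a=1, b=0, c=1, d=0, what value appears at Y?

Propagate with M0 forced: M0=0 [stuck-at-0], M1=0, M2=1, M3=1, M4=0.
So Y = 0. (Without the fault it would be 1.)

0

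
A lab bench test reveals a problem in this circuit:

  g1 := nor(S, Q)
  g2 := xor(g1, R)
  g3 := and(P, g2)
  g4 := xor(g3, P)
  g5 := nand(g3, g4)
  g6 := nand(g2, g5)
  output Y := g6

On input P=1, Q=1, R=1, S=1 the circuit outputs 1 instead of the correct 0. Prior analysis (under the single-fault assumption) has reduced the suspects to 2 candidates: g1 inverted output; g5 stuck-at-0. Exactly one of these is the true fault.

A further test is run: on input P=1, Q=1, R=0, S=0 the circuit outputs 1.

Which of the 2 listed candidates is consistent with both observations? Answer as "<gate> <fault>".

Evaluate each candidate on input P=1, Q=1, R=0, S=0:
  g1 inverted output: g1=1 [inverted output], g2=1, g3=1, g4=0, g5=1, g6=0 → 0 — eliminated
  g5 stuck-at-0: g1=0, g2=0, g3=0, g4=1, g5=0 [stuck-at-0], g6=1 → 1 — matches
Only g5 stuck-at-0 reproduces the observed 1.

g5 stuck-at-0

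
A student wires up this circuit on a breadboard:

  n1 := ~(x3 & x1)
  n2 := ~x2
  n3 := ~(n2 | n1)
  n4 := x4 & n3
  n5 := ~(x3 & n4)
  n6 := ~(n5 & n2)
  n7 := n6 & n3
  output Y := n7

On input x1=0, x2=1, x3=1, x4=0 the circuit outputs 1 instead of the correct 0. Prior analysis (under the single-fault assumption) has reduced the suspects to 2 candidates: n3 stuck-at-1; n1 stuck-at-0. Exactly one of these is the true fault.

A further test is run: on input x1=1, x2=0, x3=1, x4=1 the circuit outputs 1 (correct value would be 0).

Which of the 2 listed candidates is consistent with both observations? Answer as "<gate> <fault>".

Evaluate each candidate on input x1=1, x2=0, x3=1, x4=1:
  n3 stuck-at-1: n1=0, n2=1, n3=1 [stuck-at-1], n4=1, n5=0, n6=1, n7=1 → 1 — matches
  n1 stuck-at-0: n1=0 [stuck-at-0], n2=1, n3=0, n4=0, n5=1, n6=0, n7=0 → 0 — eliminated
Only n3 stuck-at-1 reproduces the observed 1.

n3 stuck-at-1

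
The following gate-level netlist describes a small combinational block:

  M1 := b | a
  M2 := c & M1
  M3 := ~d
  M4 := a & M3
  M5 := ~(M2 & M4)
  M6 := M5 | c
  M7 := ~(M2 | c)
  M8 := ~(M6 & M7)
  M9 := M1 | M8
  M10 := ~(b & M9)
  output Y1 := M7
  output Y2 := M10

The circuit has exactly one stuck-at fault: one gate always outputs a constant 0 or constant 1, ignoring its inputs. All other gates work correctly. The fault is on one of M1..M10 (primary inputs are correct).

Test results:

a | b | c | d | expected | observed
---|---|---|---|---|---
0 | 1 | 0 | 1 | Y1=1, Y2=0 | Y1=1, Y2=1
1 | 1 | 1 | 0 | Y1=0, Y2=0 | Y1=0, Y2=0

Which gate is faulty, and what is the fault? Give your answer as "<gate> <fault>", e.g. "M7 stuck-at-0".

Fault-free values for test 1 (a=0, b=1, c=0, d=1): M1=1, M2=0, M3=0, M4=0, M5=1, M6=1, M7=1, M8=0, M9=1, M10=0, giving Y1=1, Y2=0. Observed Y1=1, Y2=1.
Test 1: faults giving observed Y1=1, Y2=1 are {M1 stuck-at-0, M9 stuck-at-0, M10 stuck-at-1}.
Test 2 (a=1, b=1, c=1, d=0): fault-free M1=1, M2=1, M3=1, M4=1, M5=0, M6=1, M7=0, M8=1, M9=1, M10=0 → Y1=0, Y2=0; observed Y1=0, Y2=0. Eliminates M9 stuck-at-0, M10 stuck-at-1.
Only M1 stuck-at-0 is consistent with every test.

M1 stuck-at-0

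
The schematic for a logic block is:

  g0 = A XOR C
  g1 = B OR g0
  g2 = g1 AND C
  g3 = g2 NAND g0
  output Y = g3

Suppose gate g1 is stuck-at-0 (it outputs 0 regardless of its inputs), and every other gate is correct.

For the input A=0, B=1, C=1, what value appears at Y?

1

Propagate with g1 forced: g0=1, g1=0 [stuck-at-0], g2=0, g3=1.
So Y = 1. (Without the fault it would be 0.)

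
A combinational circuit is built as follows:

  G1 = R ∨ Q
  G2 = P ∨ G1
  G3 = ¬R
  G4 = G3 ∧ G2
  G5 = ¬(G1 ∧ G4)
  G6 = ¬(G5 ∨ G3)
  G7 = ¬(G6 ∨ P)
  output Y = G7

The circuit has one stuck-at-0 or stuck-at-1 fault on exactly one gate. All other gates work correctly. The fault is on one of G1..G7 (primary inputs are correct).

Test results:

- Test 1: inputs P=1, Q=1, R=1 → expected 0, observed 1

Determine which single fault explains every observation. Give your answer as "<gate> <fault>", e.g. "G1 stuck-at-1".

Fault-free values for test 1 (P=1, Q=1, R=1): G1=1, G2=1, G3=0, G4=0, G5=1, G6=0, G7=0, giving Y=0. Observed 1.
Test 1: faults giving observed 1 are {G7 stuck-at-1}.
Only G7 stuck-at-1 is consistent with every test.

G7 stuck-at-1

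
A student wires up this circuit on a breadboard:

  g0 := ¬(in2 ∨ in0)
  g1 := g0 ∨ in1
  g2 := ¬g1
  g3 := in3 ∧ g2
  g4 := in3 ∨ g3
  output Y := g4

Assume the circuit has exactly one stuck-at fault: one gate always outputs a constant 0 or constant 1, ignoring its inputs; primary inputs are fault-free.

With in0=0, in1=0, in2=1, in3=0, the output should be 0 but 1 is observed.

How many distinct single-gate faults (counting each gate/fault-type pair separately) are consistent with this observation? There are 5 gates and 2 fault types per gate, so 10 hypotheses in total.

Fault-free: g0=0, g1=0, g2=1, g3=0, g4=0 → 0. Observed 1.
  g0 stuck-at-0: output 0 ✗
  g0 stuck-at-1: output 0 ✗
  g1 stuck-at-0: output 0 ✗
  g1 stuck-at-1: output 0 ✗
  g2 stuck-at-0: output 0 ✗
  g2 stuck-at-1: output 0 ✗
  g3 stuck-at-0: output 0 ✗
  g3 stuck-at-1: output 1 ✓
  g4 stuck-at-0: output 0 ✗
  g4 stuck-at-1: output 1 ✓
Consistent faults: {g3 stuck-at-1, g4 stuck-at-1} — 2 in all.

2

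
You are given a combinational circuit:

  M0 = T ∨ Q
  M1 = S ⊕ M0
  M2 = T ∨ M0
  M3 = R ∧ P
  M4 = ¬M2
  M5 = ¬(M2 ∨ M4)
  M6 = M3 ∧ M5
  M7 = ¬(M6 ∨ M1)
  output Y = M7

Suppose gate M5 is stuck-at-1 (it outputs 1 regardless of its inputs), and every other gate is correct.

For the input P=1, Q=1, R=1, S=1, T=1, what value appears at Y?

0

Propagate with M5 forced: M0=1, M1=0, M2=1, M3=1, M4=0, M5=1 [stuck-at-1], M6=1, M7=0.
So Y = 0. (Without the fault it would be 1.)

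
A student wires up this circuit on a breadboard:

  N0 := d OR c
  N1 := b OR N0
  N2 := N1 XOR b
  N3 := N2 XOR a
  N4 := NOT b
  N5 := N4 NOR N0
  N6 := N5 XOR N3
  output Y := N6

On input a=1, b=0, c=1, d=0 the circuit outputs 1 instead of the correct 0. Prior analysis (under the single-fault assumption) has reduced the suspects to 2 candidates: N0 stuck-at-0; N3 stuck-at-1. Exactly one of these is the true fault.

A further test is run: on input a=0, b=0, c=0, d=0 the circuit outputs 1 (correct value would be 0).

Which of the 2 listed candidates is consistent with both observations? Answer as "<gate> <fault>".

Evaluate each candidate on input a=0, b=0, c=0, d=0:
  N0 stuck-at-0: N0=0 [stuck-at-0], N1=0, N2=0, N3=0, N4=1, N5=0, N6=0 → 0 — eliminated
  N3 stuck-at-1: N0=0, N1=0, N2=0, N3=1 [stuck-at-1], N4=1, N5=0, N6=1 → 1 — matches
Only N3 stuck-at-1 reproduces the observed 1.

N3 stuck-at-1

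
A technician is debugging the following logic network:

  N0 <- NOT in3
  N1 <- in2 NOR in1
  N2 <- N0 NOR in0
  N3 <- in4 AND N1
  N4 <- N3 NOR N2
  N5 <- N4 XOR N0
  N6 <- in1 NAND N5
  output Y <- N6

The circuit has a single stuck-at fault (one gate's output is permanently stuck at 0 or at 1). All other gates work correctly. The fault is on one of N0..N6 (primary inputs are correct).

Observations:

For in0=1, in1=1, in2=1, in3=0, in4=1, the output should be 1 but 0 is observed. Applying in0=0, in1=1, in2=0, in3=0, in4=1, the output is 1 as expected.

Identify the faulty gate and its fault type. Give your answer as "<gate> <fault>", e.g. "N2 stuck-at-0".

N0 stuck-at-0

Fault-free values for test 1 (in0=1, in1=1, in2=1, in3=0, in4=1): N0=1, N1=0, N2=0, N3=0, N4=1, N5=0, N6=1, giving Y=1. Observed 0.
Test 1: faults giving observed 0 are {N0 stuck-at-0, N1 stuck-at-1, N2 stuck-at-1, N3 stuck-at-1, N4 stuck-at-0, N5 stuck-at-1, N6 stuck-at-0}.
Test 2 (in0=0, in1=1, in2=0, in3=0, in4=1): fault-free N0=1, N1=0, N2=0, N3=0, N4=1, N5=0, N6=1 → 1; observed 1. Eliminates N1 stuck-at-1, N2 stuck-at-1, N3 stuck-at-1, N4 stuck-at-0, N5 stuck-at-1, N6 stuck-at-0.
Only N0 stuck-at-0 is consistent with every test.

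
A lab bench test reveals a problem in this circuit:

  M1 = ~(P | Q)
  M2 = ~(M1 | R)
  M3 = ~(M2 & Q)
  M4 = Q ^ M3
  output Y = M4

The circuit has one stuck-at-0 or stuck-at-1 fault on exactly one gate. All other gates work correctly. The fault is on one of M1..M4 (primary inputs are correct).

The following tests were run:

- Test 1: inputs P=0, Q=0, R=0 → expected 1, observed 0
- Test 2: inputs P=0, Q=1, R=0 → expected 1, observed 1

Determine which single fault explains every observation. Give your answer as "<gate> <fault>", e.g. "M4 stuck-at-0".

M3 stuck-at-0

Fault-free values for test 1 (P=0, Q=0, R=0): M1=1, M2=0, M3=1, M4=1, giving Y=1. Observed 0.
Test 1: faults giving observed 0 are {M3 stuck-at-0, M4 stuck-at-0}.
Test 2 (P=0, Q=1, R=0): fault-free M1=0, M2=1, M3=0, M4=1 → 1; observed 1. Eliminates M4 stuck-at-0.
Only M3 stuck-at-0 is consistent with every test.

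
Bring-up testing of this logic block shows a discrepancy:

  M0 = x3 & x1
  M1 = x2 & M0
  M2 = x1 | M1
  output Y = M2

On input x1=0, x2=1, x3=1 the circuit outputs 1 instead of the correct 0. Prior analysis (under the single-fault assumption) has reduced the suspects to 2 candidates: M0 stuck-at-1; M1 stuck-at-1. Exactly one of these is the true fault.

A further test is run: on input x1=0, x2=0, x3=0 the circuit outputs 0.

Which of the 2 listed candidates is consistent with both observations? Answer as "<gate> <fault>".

M0 stuck-at-1

Evaluate each candidate on input x1=0, x2=0, x3=0:
  M0 stuck-at-1: M0=1 [stuck-at-1], M1=0, M2=0 → 0 — matches
  M1 stuck-at-1: M0=0, M1=1 [stuck-at-1], M2=1 → 1 — eliminated
Only M0 stuck-at-1 reproduces the observed 0.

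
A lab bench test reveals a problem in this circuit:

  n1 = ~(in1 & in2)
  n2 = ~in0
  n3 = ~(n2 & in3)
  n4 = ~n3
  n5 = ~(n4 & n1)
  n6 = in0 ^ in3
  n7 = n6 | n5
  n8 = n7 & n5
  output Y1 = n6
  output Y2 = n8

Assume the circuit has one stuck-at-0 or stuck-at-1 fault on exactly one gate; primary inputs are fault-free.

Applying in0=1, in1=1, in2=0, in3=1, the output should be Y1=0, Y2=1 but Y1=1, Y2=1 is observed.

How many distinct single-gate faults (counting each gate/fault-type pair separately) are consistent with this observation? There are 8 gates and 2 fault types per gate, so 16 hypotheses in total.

1

Fault-free: n1=1, n2=0, n3=1, n4=0, n5=1, n6=0, n7=1, n8=1 → Y1=0, Y2=1. Observed Y1=1, Y2=1.
  n1: none of the 2 fault types match ✗
  n2: none of the 2 fault types match ✗
  n3: none of the 2 fault types match ✗
  n4: none of the 2 fault types match ✗
  n5: none of the 2 fault types match ✗
  n6: stuck-at-1 ✓; others ✗
  n7: none of the 2 fault types match ✗
  n8: none of the 2 fault types match ✗
Consistent faults: {n6 stuck-at-1} — 1 in all.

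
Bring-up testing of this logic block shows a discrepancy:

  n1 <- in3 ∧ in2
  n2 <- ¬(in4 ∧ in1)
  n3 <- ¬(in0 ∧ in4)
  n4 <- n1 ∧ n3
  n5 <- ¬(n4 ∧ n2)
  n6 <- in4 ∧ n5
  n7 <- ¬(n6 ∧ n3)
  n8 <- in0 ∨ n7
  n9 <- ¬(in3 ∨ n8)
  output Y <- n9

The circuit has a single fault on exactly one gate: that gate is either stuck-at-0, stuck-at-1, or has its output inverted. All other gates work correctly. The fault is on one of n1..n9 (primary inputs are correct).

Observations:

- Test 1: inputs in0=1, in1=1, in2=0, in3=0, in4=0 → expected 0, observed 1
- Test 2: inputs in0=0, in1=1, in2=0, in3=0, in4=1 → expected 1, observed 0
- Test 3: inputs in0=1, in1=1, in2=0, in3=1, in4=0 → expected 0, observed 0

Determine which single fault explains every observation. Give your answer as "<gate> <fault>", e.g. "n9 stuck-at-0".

n8 inverted output

Fault-free values for test 1 (in0=1, in1=1, in2=0, in3=0, in4=0): n1=0, n2=1, n3=1, n4=0, n5=1, n6=0, n7=1, n8=1, n9=0, giving Y=0. Observed 1.
Test 1: faults giving observed 1 are {n8 stuck-at-0, n8 inverted output, n9 stuck-at-1, n9 inverted output}.
Test 2 (in0=0, in1=1, in2=0, in3=0, in4=1): fault-free n1=0, n2=0, n3=1, n4=0, n5=1, n6=1, n7=0, n8=0, n9=1 → 1; observed 0. Eliminates n8 stuck-at-0, n9 stuck-at-1.
Test 3 (in0=1, in1=1, in2=0, in3=1, in4=0): fault-free n1=0, n2=1, n3=1, n4=0, n5=1, n6=0, n7=1, n8=1, n9=0 → 0; observed 0. Eliminates n9 inverted output.
Only n8 inverted output is consistent with every test.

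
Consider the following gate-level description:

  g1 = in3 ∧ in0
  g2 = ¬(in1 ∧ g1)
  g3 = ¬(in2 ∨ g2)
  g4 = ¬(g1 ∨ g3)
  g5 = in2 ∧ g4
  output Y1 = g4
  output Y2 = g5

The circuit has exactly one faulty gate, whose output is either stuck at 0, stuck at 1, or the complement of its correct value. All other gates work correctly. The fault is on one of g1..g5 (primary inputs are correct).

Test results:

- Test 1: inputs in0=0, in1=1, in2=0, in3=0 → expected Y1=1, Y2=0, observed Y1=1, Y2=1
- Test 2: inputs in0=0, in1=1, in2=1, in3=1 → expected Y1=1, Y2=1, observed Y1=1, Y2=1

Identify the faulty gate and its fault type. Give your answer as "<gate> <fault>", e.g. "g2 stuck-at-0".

Fault-free values for test 1 (in0=0, in1=1, in2=0, in3=0): g1=0, g2=1, g3=0, g4=1, g5=0, giving Y1=1, Y2=0. Observed Y1=1, Y2=1.
Test 1: faults giving observed Y1=1, Y2=1 are {g5 stuck-at-1, g5 inverted output}.
Test 2 (in0=0, in1=1, in2=1, in3=1): fault-free g1=0, g2=1, g3=0, g4=1, g5=1 → Y1=1, Y2=1; observed Y1=1, Y2=1. Eliminates g5 inverted output.
Only g5 stuck-at-1 is consistent with every test.

g5 stuck-at-1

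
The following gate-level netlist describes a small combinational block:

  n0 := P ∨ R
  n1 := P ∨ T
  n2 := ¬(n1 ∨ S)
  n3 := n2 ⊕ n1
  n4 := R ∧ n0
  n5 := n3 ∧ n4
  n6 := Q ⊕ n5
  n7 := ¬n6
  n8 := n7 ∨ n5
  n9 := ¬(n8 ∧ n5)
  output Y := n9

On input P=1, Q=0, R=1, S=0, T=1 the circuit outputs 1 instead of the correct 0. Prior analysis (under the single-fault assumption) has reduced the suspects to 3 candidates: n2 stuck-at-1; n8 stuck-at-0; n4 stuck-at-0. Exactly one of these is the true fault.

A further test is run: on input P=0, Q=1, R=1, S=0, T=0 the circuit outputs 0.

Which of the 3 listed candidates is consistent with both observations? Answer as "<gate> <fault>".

Evaluate each candidate on input P=0, Q=1, R=1, S=0, T=0:
  n2 stuck-at-1: n0=1, n1=0, n2=1 [stuck-at-1], n3=1, n4=1, n5=1, n6=0, n7=1, n8=1, n9=0 → 0 — matches
  n8 stuck-at-0: n0=1, n1=0, n2=1, n3=1, n4=1, n5=1, n6=0, n7=1, n8=0 [stuck-at-0], n9=1 → 1 — eliminated
  n4 stuck-at-0: n0=1, n1=0, n2=1, n3=1, n4=0 [stuck-at-0], n5=0, n6=1, n7=0, n8=0, n9=1 → 1 — eliminated
Only n2 stuck-at-1 reproduces the observed 0.

n2 stuck-at-1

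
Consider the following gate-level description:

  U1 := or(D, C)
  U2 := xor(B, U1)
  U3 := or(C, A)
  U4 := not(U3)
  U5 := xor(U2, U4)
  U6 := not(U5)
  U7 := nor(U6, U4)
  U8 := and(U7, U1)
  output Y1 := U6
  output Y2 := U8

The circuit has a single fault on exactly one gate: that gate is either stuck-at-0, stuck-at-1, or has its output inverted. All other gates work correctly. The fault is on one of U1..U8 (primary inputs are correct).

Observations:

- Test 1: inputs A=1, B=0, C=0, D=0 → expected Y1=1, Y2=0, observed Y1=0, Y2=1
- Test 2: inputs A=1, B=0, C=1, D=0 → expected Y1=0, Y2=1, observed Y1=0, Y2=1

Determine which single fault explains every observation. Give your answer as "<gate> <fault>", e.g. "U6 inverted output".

U1 stuck-at-1

Fault-free values for test 1 (A=1, B=0, C=0, D=0): U1=0, U2=0, U3=1, U4=0, U5=0, U6=1, U7=0, U8=0, giving Y1=1, Y2=0. Observed Y1=0, Y2=1.
Test 1: faults giving observed Y1=0, Y2=1 are {U1 stuck-at-1, U1 inverted output}.
Test 2 (A=1, B=0, C=1, D=0): fault-free U1=1, U2=1, U3=1, U4=0, U5=1, U6=0, U7=1, U8=1 → Y1=0, Y2=1; observed Y1=0, Y2=1. Eliminates U1 inverted output.
Only U1 stuck-at-1 is consistent with every test.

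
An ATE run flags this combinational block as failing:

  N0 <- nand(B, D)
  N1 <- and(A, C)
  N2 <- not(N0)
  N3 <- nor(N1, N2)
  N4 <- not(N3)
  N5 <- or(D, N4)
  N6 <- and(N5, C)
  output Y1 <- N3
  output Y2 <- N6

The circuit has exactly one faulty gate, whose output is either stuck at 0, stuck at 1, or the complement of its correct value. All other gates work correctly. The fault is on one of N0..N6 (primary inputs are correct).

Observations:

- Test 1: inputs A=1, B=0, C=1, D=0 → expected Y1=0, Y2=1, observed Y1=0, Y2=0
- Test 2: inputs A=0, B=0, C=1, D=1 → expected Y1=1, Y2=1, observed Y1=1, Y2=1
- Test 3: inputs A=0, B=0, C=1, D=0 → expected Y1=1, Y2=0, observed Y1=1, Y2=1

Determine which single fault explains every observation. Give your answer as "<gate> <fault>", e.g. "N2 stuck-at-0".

Fault-free values for test 1 (A=1, B=0, C=1, D=0): N0=1, N1=1, N2=0, N3=0, N4=1, N5=1, N6=1, giving Y1=0, Y2=1. Observed Y1=0, Y2=0.
Test 1: faults giving observed Y1=0, Y2=0 are {N4 stuck-at-0, N4 inverted output, N5 stuck-at-0, N5 inverted output, N6 stuck-at-0, N6 inverted output}.
Test 2 (A=0, B=0, C=1, D=1): fault-free N0=1, N1=0, N2=0, N3=1, N4=0, N5=1, N6=1 → Y1=1, Y2=1; observed Y1=1, Y2=1. Eliminates N5 stuck-at-0, N5 inverted output, N6 stuck-at-0, N6 inverted output.
Test 3 (A=0, B=0, C=1, D=0): fault-free N0=1, N1=0, N2=0, N3=1, N4=0, N5=0, N6=0 → Y1=1, Y2=0; observed Y1=1, Y2=1. Eliminates N4 stuck-at-0.
Only N4 inverted output is consistent with every test.

N4 inverted output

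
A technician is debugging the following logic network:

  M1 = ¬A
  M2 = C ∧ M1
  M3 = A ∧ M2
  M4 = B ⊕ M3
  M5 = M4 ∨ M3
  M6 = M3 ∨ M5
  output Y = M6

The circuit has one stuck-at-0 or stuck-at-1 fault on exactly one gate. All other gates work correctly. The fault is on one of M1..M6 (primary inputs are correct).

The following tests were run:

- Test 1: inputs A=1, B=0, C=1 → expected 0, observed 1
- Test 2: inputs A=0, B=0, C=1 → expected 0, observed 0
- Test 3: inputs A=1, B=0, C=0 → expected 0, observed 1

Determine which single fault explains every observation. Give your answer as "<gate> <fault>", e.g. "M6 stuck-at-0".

Fault-free values for test 1 (A=1, B=0, C=1): M1=0, M2=0, M3=0, M4=0, M5=0, M6=0, giving Y=0. Observed 1.
Test 1: faults giving observed 1 are {M1 stuck-at-1, M2 stuck-at-1, M3 stuck-at-1, M4 stuck-at-1, M5 stuck-at-1, M6 stuck-at-1}.
Test 2 (A=0, B=0, C=1): fault-free M1=1, M2=1, M3=0, M4=0, M5=0, M6=0 → 0; observed 0. Eliminates M3 stuck-at-1, M4 stuck-at-1, M5 stuck-at-1, M6 stuck-at-1.
Test 3 (A=1, B=0, C=0): fault-free M1=0, M2=0, M3=0, M4=0, M5=0, M6=0 → 0; observed 1. Eliminates M1 stuck-at-1.
Only M2 stuck-at-1 is consistent with every test.

M2 stuck-at-1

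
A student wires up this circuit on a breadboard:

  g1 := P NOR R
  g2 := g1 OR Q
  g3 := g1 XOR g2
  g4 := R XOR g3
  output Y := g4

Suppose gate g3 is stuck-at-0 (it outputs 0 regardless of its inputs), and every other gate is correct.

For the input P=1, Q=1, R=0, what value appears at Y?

0

Propagate with g3 forced: g1=0, g2=1, g3=0 [stuck-at-0], g4=0.
So Y = 0. (Without the fault it would be 1.)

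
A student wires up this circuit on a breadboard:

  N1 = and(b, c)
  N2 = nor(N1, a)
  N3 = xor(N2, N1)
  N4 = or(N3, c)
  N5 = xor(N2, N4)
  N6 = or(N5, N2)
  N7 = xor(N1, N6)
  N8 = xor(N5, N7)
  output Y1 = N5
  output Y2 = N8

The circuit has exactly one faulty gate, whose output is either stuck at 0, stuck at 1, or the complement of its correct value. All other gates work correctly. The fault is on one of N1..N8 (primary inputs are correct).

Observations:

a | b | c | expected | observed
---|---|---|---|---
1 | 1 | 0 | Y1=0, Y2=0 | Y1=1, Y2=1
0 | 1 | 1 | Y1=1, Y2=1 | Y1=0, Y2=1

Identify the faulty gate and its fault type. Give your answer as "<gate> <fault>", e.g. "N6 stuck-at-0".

N1 inverted output

Fault-free values for test 1 (a=1, b=1, c=0): N1=0, N2=0, N3=0, N4=0, N5=0, N6=0, N7=0, N8=0, giving Y1=0, Y2=0. Observed Y1=1, Y2=1.
Test 1: faults giving observed Y1=1, Y2=1 are {N1 stuck-at-1, N1 inverted output}.
Test 2 (a=0, b=1, c=1): fault-free N1=1, N2=0, N3=1, N4=1, N5=1, N6=1, N7=0, N8=1 → Y1=1, Y2=1; observed Y1=0, Y2=1. Eliminates N1 stuck-at-1.
Only N1 inverted output is consistent with every test.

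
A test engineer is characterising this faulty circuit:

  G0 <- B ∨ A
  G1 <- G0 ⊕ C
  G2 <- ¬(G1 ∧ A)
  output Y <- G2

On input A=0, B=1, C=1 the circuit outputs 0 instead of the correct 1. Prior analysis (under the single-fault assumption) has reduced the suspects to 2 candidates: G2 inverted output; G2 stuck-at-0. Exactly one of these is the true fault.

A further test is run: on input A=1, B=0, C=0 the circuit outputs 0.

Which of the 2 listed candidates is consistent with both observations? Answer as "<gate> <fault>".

G2 stuck-at-0

Evaluate each candidate on input A=1, B=0, C=0:
  G2 inverted output: G0=1, G1=1, G2=1 [inverted output] → 1 — eliminated
  G2 stuck-at-0: G0=1, G1=1, G2=0 [stuck-at-0] → 0 — matches
Only G2 stuck-at-0 reproduces the observed 0.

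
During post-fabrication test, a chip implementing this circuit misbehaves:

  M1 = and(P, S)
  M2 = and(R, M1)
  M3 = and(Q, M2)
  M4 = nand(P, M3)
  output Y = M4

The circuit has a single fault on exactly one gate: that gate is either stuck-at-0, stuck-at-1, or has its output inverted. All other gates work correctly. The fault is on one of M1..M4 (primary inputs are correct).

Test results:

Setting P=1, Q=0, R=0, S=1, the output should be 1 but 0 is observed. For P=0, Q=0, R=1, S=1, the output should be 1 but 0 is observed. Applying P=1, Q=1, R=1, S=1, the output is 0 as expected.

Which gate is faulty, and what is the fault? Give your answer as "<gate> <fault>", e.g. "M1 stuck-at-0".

Fault-free values for test 1 (P=1, Q=0, R=0, S=1): M1=1, M2=0, M3=0, M4=1, giving Y=1. Observed 0.
Test 1: faults giving observed 0 are {M3 stuck-at-1, M3 inverted output, M4 stuck-at-0, M4 inverted output}.
Test 2 (P=0, Q=0, R=1, S=1): fault-free M1=0, M2=0, M3=0, M4=1 → 1; observed 0. Eliminates M3 stuck-at-1, M3 inverted output.
Test 3 (P=1, Q=1, R=1, S=1): fault-free M1=1, M2=1, M3=1, M4=0 → 0; observed 0. Eliminates M4 inverted output.
Only M4 stuck-at-0 is consistent with every test.

M4 stuck-at-0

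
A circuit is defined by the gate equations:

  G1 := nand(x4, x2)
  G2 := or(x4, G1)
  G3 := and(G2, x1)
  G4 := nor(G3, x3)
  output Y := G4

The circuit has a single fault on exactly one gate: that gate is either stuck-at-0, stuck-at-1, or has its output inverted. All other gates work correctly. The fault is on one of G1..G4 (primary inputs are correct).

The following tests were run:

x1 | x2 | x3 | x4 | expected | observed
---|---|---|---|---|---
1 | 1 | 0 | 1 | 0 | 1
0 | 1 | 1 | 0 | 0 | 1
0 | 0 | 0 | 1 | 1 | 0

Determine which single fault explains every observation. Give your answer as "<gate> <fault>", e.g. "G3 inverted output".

G4 inverted output

Fault-free values for test 1 (x1=1, x2=1, x3=0, x4=1): G1=0, G2=1, G3=1, G4=0, giving Y=0. Observed 1.
Test 1: faults giving observed 1 are {G2 stuck-at-0, G2 inverted output, G3 stuck-at-0, G3 inverted output, G4 stuck-at-1, G4 inverted output}.
Test 2 (x1=0, x2=1, x3=1, x4=0): fault-free G1=1, G2=1, G3=0, G4=0 → 0; observed 1. Eliminates G2 stuck-at-0, G2 inverted output, G3 stuck-at-0, G3 inverted output.
Test 3 (x1=0, x2=0, x3=0, x4=1): fault-free G1=1, G2=1, G3=0, G4=1 → 1; observed 0. Eliminates G4 stuck-at-1.
Only G4 inverted output is consistent with every test.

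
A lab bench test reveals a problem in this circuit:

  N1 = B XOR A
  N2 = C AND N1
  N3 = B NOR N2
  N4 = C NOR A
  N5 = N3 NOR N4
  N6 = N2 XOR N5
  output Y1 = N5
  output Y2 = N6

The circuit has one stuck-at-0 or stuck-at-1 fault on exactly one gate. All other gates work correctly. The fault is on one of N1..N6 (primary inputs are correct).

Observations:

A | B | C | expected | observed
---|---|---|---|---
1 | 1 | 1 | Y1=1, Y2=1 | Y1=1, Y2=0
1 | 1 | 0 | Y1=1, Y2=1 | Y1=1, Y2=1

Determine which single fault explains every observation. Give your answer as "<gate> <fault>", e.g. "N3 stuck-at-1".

N1 stuck-at-1

Fault-free values for test 1 (A=1, B=1, C=1): N1=0, N2=0, N3=0, N4=0, N5=1, N6=1, giving Y1=1, Y2=1. Observed Y1=1, Y2=0.
Test 1: faults giving observed Y1=1, Y2=0 are {N1 stuck-at-1, N2 stuck-at-1, N6 stuck-at-0}.
Test 2 (A=1, B=1, C=0): fault-free N1=0, N2=0, N3=0, N4=0, N5=1, N6=1 → Y1=1, Y2=1; observed Y1=1, Y2=1. Eliminates N2 stuck-at-1, N6 stuck-at-0.
Only N1 stuck-at-1 is consistent with every test.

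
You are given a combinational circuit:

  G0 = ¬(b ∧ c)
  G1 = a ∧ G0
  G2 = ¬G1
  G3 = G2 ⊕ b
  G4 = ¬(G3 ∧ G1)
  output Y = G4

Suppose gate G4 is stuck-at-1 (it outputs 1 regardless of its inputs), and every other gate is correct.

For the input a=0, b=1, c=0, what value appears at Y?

1

Propagate with G4 forced: G0=1, G1=0, G2=1, G3=0, G4=1 [stuck-at-1].
So Y = 1. (Same as the fault-free value — the fault is masked on this input.)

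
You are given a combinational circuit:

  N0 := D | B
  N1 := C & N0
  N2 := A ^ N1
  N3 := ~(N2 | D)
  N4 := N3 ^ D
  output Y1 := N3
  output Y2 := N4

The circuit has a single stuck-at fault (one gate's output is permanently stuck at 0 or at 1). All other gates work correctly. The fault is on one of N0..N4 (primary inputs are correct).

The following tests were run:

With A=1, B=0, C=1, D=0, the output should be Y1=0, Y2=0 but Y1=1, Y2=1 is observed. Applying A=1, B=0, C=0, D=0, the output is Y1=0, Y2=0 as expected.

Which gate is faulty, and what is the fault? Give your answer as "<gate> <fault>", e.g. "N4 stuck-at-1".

Fault-free values for test 1 (A=1, B=0, C=1, D=0): N0=0, N1=0, N2=1, N3=0, N4=0, giving Y1=0, Y2=0. Observed Y1=1, Y2=1.
Test 1: faults giving observed Y1=1, Y2=1 are {N0 stuck-at-1, N1 stuck-at-1, N2 stuck-at-0, N3 stuck-at-1}.
Test 2 (A=1, B=0, C=0, D=0): fault-free N0=0, N1=0, N2=1, N3=0, N4=0 → Y1=0, Y2=0; observed Y1=0, Y2=0. Eliminates N1 stuck-at-1, N2 stuck-at-0, N3 stuck-at-1.
Only N0 stuck-at-1 is consistent with every test.

N0 stuck-at-1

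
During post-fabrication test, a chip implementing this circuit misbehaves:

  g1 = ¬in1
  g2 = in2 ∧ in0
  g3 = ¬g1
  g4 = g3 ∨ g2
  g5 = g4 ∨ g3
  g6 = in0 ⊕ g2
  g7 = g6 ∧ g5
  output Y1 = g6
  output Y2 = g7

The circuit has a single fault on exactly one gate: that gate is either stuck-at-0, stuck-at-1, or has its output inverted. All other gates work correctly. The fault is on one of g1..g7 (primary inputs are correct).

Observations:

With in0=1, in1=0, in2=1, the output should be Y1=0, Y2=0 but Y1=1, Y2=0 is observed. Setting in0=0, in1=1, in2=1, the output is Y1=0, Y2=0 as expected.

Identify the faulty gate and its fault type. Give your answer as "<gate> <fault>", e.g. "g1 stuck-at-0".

g2 stuck-at-0

Fault-free values for test 1 (in0=1, in1=0, in2=1): g1=1, g2=1, g3=0, g4=1, g5=1, g6=0, g7=0, giving Y1=0, Y2=0. Observed Y1=1, Y2=0.
Test 1: faults giving observed Y1=1, Y2=0 are {g2 stuck-at-0, g2 inverted output}.
Test 2 (in0=0, in1=1, in2=1): fault-free g1=0, g2=0, g3=1, g4=1, g5=1, g6=0, g7=0 → Y1=0, Y2=0; observed Y1=0, Y2=0. Eliminates g2 inverted output.
Only g2 stuck-at-0 is consistent with every test.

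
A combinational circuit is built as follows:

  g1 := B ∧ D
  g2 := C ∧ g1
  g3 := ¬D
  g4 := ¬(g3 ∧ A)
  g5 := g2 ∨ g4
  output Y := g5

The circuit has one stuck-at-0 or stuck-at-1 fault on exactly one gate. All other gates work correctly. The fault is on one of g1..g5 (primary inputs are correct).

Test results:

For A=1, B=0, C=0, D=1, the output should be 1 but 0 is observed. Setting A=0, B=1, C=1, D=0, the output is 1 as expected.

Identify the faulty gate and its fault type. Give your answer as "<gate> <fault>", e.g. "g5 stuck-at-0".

Fault-free values for test 1 (A=1, B=0, C=0, D=1): g1=0, g2=0, g3=0, g4=1, g5=1, giving Y=1. Observed 0.
Test 1: faults giving observed 0 are {g3 stuck-at-1, g4 stuck-at-0, g5 stuck-at-0}.
Test 2 (A=0, B=1, C=1, D=0): fault-free g1=0, g2=0, g3=1, g4=1, g5=1 → 1; observed 1. Eliminates g4 stuck-at-0, g5 stuck-at-0.
Only g3 stuck-at-1 is consistent with every test.

g3 stuck-at-1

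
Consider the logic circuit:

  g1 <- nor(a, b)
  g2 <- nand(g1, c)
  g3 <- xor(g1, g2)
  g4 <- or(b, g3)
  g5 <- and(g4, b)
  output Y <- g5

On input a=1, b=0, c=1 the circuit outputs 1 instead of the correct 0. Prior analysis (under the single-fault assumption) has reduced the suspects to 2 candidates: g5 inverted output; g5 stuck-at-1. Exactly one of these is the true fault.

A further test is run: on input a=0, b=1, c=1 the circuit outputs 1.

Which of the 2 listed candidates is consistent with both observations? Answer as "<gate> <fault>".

Evaluate each candidate on input a=0, b=1, c=1:
  g5 inverted output: g1=0, g2=1, g3=1, g4=1, g5=0 [inverted output] → 0 — eliminated
  g5 stuck-at-1: g1=0, g2=1, g3=1, g4=1, g5=1 [stuck-at-1] → 1 — matches
Only g5 stuck-at-1 reproduces the observed 1.

g5 stuck-at-1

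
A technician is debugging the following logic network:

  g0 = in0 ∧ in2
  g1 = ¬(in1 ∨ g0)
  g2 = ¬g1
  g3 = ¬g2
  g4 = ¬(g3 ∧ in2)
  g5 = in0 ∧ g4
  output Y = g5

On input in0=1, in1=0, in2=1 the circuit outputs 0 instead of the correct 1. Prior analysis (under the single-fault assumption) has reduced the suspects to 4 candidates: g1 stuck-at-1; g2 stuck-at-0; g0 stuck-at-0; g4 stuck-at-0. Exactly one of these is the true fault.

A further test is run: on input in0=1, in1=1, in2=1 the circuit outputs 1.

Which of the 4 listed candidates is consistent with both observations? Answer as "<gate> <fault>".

g0 stuck-at-0

Evaluate each candidate on input in0=1, in1=1, in2=1:
  g1 stuck-at-1: g0=1, g1=1 [stuck-at-1], g2=0, g3=1, g4=0, g5=0 → 0 — eliminated
  g2 stuck-at-0: g0=1, g1=0, g2=0 [stuck-at-0], g3=1, g4=0, g5=0 → 0 — eliminated
  g0 stuck-at-0: g0=0 [stuck-at-0], g1=0, g2=1, g3=0, g4=1, g5=1 → 1 — matches
  g4 stuck-at-0: g0=1, g1=0, g2=1, g3=0, g4=0 [stuck-at-0], g5=0 → 0 — eliminated
Only g0 stuck-at-0 reproduces the observed 1.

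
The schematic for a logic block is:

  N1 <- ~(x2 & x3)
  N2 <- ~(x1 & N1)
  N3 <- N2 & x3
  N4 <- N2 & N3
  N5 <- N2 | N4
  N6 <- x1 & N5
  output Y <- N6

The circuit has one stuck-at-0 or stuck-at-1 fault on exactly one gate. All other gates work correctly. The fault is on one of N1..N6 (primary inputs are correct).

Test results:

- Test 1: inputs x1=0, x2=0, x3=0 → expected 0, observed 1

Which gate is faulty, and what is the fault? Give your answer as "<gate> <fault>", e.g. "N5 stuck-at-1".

N6 stuck-at-1

Fault-free values for test 1 (x1=0, x2=0, x3=0): N1=1, N2=1, N3=0, N4=0, N5=1, N6=0, giving Y=0. Observed 1.
Test 1: faults giving observed 1 are {N6 stuck-at-1}.
Only N6 stuck-at-1 is consistent with every test.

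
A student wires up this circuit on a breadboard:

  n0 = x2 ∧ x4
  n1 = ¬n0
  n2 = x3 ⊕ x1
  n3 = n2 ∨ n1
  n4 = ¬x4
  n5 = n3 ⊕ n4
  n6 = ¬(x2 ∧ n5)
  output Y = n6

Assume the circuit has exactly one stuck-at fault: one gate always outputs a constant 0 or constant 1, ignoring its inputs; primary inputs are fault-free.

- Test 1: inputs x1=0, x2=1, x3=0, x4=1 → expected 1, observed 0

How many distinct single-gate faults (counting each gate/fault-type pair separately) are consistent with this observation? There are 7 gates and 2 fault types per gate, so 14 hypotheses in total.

7

Fault-free: n0=1, n1=0, n2=0, n3=0, n4=0, n5=0, n6=1 → 1. Observed 0.
  n0 stuck-at-0: output 0 ✓
  n0 stuck-at-1: output 1 ✗
  n1 stuck-at-0: output 1 ✗
  n1 stuck-at-1: output 0 ✓
  n2 stuck-at-0: output 1 ✗
  n2 stuck-at-1: output 0 ✓
  n3 stuck-at-0: output 1 ✗
  n3 stuck-at-1: output 0 ✓
  n4 stuck-at-0: output 1 ✗
  n4 stuck-at-1: output 0 ✓
  n5 stuck-at-0: output 1 ✗
  n5 stuck-at-1: output 0 ✓
  n6 stuck-at-0: output 0 ✓
  n6 stuck-at-1: output 1 ✗
Consistent faults: {n0 stuck-at-0, n1 stuck-at-1, n2 stuck-at-1, n3 stuck-at-1, n4 stuck-at-1, n5 stuck-at-1, n6 stuck-at-0} — 7 in all.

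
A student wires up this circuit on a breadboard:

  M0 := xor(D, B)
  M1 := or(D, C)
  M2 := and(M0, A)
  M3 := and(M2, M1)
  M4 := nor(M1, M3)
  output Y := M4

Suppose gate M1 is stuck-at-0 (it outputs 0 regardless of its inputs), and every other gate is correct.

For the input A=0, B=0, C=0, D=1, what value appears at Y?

Propagate with M1 forced: M0=1, M1=0 [stuck-at-0], M2=0, M3=0, M4=1.
So Y = 1. (Without the fault it would be 0.)

1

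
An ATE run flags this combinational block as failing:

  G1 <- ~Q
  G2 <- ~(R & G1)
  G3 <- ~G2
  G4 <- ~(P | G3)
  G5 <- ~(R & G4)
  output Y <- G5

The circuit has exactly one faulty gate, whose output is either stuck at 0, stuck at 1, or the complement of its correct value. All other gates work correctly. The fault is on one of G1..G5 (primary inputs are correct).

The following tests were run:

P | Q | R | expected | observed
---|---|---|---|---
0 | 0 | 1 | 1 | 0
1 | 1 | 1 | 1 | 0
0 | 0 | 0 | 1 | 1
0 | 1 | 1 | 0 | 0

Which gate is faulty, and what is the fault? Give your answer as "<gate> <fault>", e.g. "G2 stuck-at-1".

G4 stuck-at-1

Fault-free values for test 1 (P=0, Q=0, R=1): G1=1, G2=0, G3=1, G4=0, G5=1, giving Y=1. Observed 0.
Test 1: faults giving observed 0 are {G1 stuck-at-0, G1 inverted output, G2 stuck-at-1, G2 inverted output, G3 stuck-at-0, G3 inverted output, G4 stuck-at-1, G4 inverted output, G5 stuck-at-0, G5 inverted output}.
Test 2 (P=1, Q=1, R=1): fault-free G1=0, G2=1, G3=0, G4=0, G5=1 → 1; observed 0. Eliminates G1 stuck-at-0, G1 inverted output, G2 stuck-at-1, G2 inverted output, G3 stuck-at-0, G3 inverted output.
Test 3 (P=0, Q=0, R=0): fault-free G1=1, G2=1, G3=0, G4=1, G5=1 → 1; observed 1. Eliminates G5 stuck-at-0, G5 inverted output.
Test 4 (P=0, Q=1, R=1): fault-free G1=0, G2=1, G3=0, G4=1, G5=0 → 0; observed 0. Eliminates G4 inverted output.
Only G4 stuck-at-1 is consistent with every test.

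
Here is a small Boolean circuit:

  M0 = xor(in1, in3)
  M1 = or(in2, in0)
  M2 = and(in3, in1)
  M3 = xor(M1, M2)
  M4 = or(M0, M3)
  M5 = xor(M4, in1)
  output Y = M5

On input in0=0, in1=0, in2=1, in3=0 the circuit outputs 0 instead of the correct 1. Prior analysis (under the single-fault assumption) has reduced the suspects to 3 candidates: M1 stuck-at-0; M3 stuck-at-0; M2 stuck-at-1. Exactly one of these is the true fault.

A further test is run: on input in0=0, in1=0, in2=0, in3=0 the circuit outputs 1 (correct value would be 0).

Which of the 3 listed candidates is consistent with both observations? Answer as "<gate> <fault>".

M2 stuck-at-1

Evaluate each candidate on input in0=0, in1=0, in2=0, in3=0:
  M1 stuck-at-0: M0=0, M1=0 [stuck-at-0], M2=0, M3=0, M4=0, M5=0 → 0 — eliminated
  M3 stuck-at-0: M0=0, M1=0, M2=0, M3=0 [stuck-at-0], M4=0, M5=0 → 0 — eliminated
  M2 stuck-at-1: M0=0, M1=0, M2=1 [stuck-at-1], M3=1, M4=1, M5=1 → 1 — matches
Only M2 stuck-at-1 reproduces the observed 1.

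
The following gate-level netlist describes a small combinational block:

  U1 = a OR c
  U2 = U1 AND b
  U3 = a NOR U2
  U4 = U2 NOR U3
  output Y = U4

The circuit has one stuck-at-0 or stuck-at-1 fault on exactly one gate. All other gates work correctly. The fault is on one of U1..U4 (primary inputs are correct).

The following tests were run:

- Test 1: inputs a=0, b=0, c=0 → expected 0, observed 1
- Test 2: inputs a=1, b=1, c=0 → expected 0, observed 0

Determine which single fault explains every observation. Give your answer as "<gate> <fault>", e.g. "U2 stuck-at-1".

U3 stuck-at-0

Fault-free values for test 1 (a=0, b=0, c=0): U1=0, U2=0, U3=1, U4=0, giving Y=0. Observed 1.
Test 1: faults giving observed 1 are {U3 stuck-at-0, U4 stuck-at-1}.
Test 2 (a=1, b=1, c=0): fault-free U1=1, U2=1, U3=0, U4=0 → 0; observed 0. Eliminates U4 stuck-at-1.
Only U3 stuck-at-0 is consistent with every test.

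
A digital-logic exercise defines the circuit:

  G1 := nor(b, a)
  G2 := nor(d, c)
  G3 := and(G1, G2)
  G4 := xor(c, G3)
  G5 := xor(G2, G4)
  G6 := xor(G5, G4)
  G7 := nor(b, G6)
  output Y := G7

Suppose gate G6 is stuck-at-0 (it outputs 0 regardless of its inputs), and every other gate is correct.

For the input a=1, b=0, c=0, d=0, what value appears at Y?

1

Propagate with G6 forced: G1=0, G2=1, G3=0, G4=0, G5=1, G6=0 [stuck-at-0], G7=1.
So Y = 1. (Without the fault it would be 0.)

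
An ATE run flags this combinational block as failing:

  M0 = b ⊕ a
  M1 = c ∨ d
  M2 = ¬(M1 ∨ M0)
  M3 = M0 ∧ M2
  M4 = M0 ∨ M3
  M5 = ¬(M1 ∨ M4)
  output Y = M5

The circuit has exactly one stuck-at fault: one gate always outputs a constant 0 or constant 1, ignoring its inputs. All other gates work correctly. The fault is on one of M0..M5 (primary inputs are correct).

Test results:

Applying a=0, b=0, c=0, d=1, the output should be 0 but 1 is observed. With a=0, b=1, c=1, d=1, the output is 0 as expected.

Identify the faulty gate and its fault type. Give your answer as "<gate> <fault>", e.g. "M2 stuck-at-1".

M1 stuck-at-0

Fault-free values for test 1 (a=0, b=0, c=0, d=1): M0=0, M1=1, M2=0, M3=0, M4=0, M5=0, giving Y=0. Observed 1.
Test 1: faults giving observed 1 are {M1 stuck-at-0, M5 stuck-at-1}.
Test 2 (a=0, b=1, c=1, d=1): fault-free M0=1, M1=1, M2=0, M3=0, M4=1, M5=0 → 0; observed 0. Eliminates M5 stuck-at-1.
Only M1 stuck-at-0 is consistent with every test.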